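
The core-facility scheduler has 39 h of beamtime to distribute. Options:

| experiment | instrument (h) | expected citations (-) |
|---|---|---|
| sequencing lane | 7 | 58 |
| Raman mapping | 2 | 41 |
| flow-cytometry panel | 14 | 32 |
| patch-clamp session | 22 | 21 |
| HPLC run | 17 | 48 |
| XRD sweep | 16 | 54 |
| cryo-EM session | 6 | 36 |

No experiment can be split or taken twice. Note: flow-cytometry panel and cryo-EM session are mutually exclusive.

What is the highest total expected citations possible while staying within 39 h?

Density check — Raman mapping 20.50, sequencing lane 8.29, cryo-EM session 6.00, XRD sweep 3.38 are the best per h.
Taking sequencing lane + Raman mapping + XRD sweep + cryo-EM session: 31 h used, 189 in expected citations.
Next best is sequencing lane + Raman mapping + flow-cytometry panel + XRD sweep at 185 (39 h) — short by 4.

189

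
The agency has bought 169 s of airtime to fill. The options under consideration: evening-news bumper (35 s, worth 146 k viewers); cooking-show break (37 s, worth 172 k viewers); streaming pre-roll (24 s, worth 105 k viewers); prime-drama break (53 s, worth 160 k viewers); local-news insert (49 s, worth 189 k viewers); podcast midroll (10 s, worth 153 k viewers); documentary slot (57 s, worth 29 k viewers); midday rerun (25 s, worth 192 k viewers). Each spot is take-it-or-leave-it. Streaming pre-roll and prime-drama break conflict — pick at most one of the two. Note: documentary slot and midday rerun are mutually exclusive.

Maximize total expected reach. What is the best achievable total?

Filling by ratio: evening-news bumper + cooking-show break + streaming pre-roll + podcast midroll + midday rerun for 768, with 38 s left unused.
The 24 s tied up in streaming pre-roll is better spent on local-news insert — total rises to 852 (156 s).
That's the maximum — no feasible swap from here does better than 852.

852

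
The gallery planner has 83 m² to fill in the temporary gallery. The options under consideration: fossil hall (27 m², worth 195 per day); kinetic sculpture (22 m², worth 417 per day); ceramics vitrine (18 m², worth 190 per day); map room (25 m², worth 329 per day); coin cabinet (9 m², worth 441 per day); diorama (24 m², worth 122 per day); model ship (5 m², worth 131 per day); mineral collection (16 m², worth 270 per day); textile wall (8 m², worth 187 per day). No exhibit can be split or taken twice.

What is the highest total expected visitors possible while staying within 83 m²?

Taking the top-ratio exhibits first gives kinetic sculpture + ceramics vitrine + coin cabinet + model ship + mineral collection + textile wall for 1636 (78 m²).
Replace ceramics vitrine and model ship with map room: the trade gains 8 net, giving 1644 at 80 m².

1644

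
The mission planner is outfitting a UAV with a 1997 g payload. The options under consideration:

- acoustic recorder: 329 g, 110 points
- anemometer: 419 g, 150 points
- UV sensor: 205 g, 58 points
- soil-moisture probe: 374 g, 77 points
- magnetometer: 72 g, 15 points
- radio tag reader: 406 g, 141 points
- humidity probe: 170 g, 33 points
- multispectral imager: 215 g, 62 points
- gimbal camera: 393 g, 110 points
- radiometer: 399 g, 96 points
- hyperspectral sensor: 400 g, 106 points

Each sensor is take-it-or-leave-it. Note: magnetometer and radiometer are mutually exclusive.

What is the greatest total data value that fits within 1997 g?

By data value per g: anemometer 0.36, radio tag reader 0.35, acoustic recorder 0.33 lead.
The ratio ordering already packs tightly: acoustic recorder + anemometer + UV sensor + radio tag reader + multispectral imager + gimbal camera, 1967 g, 631.

631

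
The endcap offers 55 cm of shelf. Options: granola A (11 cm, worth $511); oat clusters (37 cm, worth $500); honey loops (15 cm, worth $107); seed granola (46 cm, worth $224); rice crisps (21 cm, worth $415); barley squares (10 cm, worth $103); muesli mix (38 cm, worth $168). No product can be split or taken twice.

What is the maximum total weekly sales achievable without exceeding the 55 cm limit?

Taking the top-ratio products first gives granola A + rice crisps + barley squares for 1029 (42 cm).
Replace barley squares with honey loops: the trade gains 4 net, giving 1033 at 47 cm.
Runner-up granola A + rice crisps + barley squares tops out at 1029.

1033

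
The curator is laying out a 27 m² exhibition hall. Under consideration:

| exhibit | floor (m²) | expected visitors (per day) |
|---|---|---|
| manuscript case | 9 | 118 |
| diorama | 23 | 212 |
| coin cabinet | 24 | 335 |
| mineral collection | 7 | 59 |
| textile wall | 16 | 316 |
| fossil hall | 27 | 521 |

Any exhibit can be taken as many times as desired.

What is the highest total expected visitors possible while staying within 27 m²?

521

Ranking by ratio (expected visitors/m²): textile wall 19.75, fossil hall 19.30, coin cabinet 13.96, manuscript case 13.11.
A density-first pass picks manuscript case + textile wall — 434 at 25 m².
Dropping manuscript case and textile wall frees 25 m²; slotting in fossil hall (27 m²) lifts the total to 521 at 27 m².
Every other selection either busts 27 m² or fails to beat 521.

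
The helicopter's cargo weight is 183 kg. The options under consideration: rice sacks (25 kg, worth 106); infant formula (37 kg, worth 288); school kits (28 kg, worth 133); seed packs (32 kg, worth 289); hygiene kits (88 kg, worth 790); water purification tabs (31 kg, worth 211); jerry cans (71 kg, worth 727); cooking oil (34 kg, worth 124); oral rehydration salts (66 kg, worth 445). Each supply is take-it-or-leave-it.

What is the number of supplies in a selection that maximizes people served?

The maximum people served within 183 kg is 1517.
For example hygiene kits + jerry cans achieves it, using 159 kg.
Any selection reaching 1517 contains exactly 2 supplies.

2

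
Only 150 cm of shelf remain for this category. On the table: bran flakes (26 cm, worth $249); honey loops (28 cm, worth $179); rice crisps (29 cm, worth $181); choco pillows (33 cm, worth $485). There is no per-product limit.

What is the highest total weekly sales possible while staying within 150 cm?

1940

The ratio ordering already packs tightly: 4×choco pillows, 132 cm, 1940.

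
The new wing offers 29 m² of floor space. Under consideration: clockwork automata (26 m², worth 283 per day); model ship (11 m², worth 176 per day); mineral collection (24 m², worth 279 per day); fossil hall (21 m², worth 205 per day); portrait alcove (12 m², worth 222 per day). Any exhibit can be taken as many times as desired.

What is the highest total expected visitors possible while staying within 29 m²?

Taking 2×portrait alcove: 24 m² used, 444 in expected visitors.

444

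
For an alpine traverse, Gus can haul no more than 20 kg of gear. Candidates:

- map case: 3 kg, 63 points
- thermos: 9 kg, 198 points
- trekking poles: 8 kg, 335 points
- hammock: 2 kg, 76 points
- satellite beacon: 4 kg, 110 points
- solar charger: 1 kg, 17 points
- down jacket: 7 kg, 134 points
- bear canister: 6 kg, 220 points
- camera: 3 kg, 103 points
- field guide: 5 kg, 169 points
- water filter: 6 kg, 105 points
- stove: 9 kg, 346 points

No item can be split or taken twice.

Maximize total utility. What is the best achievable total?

784

Density check — trekking poles 41.88, stove 38.44, hammock 38.00, bear canister 36.67 are the best per kg.
A density-first pass picks trekking poles + hammock + solar charger + stove — 774 at 20 kg.
The 3 kg tied up in hammock and solar charger is better spent on camera — total rises to 784 (20 kg).
Every other selection either busts 20 kg or fails to beat 784.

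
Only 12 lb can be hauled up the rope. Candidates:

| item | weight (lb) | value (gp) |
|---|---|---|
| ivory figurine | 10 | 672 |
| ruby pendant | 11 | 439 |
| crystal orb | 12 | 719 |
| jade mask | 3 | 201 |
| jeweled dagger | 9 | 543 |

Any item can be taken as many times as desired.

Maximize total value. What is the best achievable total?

804

Ranking by ratio (value/lb): ivory figurine 67.20, jade mask 67.00, jeweled dagger 60.33.
The ratio heuristic lands on ivory figurine (672) but leaves 2 lb idle.
Dropping ivory figurine frees 10 lb; slotting in 4×jade mask (12 lb) lifts the total to 804 at 12 lb.
That's the maximum — no swap from here does better than 804.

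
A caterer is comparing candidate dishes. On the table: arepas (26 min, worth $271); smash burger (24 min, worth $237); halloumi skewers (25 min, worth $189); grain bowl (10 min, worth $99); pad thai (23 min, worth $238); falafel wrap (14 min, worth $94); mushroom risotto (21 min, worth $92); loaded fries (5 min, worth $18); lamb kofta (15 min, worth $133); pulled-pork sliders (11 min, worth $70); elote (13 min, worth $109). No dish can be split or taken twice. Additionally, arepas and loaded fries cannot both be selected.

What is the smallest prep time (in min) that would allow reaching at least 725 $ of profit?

Look for the lowest-prep combination reaching 725.
Taking arepas + smash burger + pad thai gives 746 (≥ 725) for 73 min.
No combination under 73 min hits 725.

73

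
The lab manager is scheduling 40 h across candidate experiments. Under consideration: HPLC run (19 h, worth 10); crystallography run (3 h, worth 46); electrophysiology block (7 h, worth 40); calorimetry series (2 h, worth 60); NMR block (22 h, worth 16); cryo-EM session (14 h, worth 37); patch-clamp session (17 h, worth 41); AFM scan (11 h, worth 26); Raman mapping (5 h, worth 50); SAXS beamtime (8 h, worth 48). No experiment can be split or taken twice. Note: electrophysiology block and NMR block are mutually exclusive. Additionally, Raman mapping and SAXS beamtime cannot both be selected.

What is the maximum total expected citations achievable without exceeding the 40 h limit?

Taking crystallography run + electrophysiology block + calorimetry series + patch-clamp session + Raman mapping: 34 h used, 237 in expected citations.
An exhaustive check of the 1024 subsets confirms 237.

237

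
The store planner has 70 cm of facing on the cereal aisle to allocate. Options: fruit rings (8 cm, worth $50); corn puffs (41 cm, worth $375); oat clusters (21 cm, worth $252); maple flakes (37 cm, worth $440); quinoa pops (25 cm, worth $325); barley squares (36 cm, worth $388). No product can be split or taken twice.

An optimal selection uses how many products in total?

3

Best achievable weekly sales is 815.
For example fruit rings + maple flakes + quinoa pops achieves it, using 70 cm.
All optima have 3 products.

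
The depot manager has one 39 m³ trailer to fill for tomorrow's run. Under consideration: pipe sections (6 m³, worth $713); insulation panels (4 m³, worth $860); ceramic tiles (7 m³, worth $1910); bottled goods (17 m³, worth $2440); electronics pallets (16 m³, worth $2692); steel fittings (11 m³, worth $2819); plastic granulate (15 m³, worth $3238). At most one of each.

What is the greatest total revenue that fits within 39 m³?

Density check — ceramic tiles 272.86, steel fittings 256.27, plastic granulate 215.87 are the best per m³.
Insulation panels + ceramic tiles + steel fittings + plastic granulate uses 37 of the 39 m³ and totals 8827.
No other feasible combination exceeds 8827.

8827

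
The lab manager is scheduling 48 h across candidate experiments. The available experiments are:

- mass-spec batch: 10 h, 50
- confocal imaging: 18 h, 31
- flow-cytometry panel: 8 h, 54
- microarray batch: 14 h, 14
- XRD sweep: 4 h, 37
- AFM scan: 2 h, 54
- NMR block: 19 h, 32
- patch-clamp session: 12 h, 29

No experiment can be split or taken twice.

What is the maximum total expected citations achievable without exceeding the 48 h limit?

227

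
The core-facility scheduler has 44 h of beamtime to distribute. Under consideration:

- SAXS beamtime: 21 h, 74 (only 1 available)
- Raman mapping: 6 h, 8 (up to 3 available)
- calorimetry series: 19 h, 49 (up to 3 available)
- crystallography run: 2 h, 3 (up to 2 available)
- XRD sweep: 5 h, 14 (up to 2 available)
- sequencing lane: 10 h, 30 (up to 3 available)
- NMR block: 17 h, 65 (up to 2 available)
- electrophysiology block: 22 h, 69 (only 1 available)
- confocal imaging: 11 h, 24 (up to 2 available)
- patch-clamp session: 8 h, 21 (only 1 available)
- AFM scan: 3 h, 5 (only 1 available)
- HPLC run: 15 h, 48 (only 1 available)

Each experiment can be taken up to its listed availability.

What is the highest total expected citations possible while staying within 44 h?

The ratio ordering already packs tightly: sequencing lane + 2×NMR block, 44 h, 160.

160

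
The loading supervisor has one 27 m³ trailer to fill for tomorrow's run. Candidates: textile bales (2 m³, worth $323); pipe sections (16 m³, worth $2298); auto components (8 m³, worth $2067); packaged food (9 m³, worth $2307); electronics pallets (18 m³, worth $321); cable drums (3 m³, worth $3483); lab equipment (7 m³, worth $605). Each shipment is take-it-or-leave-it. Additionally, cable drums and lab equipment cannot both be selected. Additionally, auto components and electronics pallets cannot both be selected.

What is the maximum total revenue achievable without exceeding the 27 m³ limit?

Ranking by ratio (revenue/m³): cable drums 1161.00, auto components 258.38, packaged food 256.33.
Textile bales + auto components + packaged food + cable drums uses 22 of the 27 m³ and totals 8180.
The closest alternative, auto components + packaged food + cable drums, reaches only 7857.

8180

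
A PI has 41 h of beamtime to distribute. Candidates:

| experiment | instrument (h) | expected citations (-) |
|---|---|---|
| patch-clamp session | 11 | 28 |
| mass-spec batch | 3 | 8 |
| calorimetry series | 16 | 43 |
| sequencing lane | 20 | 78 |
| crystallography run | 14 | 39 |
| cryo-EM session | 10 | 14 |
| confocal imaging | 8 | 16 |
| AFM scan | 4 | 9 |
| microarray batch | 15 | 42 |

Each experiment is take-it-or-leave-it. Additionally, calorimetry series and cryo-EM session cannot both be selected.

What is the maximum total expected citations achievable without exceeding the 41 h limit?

134

By expected citations per h: sequencing lane 3.90, microarray batch 2.80, crystallography run 2.79 lead.
The ratio heuristic lands on mass-spec batch + sequencing lane + microarray batch (128) but leaves 3 h idle.
Dropping microarray batch frees 15 h; slotting in crystallography run + AFM scan (18 h) lifts the total to 134 at 41 h.
An exhaustive check of the 512 subsets confirms 134.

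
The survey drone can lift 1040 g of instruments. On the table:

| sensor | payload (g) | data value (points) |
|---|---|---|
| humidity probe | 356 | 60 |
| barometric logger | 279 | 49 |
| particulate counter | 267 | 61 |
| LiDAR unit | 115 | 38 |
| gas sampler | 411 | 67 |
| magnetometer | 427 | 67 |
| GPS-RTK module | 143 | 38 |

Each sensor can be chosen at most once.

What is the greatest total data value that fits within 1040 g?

208

Filling by ratio: barometric logger + particulate counter + LiDAR unit + GPS-RTK module for 186, with 236 g left unused.
The 143 g tied up in GPS-RTK module is better spent on humidity probe — total rises to 208 (1017 g).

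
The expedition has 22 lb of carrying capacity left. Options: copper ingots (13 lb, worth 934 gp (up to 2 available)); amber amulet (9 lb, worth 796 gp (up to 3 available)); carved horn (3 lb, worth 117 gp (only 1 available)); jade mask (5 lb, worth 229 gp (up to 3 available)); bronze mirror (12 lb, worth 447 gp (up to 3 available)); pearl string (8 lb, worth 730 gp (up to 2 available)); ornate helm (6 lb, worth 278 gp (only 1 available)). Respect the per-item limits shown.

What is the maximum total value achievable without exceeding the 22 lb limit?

1755

A density-first pass picks 2×pearl string + ornate helm — 1738 at 22 lb.
The 14 lb tied up in pearl string and ornate helm is better spent on amber amulet + jade mask — total rises to 1755 (22 lb).
Nothing else within 22 lb beats 1755.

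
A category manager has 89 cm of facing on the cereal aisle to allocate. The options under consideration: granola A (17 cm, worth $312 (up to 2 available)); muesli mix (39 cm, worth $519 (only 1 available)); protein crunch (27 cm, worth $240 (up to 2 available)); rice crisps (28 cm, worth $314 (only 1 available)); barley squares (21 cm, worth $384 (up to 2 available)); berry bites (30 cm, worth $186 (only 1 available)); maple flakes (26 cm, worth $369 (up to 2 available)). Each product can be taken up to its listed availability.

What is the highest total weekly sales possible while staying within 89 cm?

1449

Taking the top-ratio products first gives 2×granola A + 2×barley squares for 1392 (76 cm).
The 17 cm tied up in granola A is better spent on maple flakes — total rises to 1449 (85 cm).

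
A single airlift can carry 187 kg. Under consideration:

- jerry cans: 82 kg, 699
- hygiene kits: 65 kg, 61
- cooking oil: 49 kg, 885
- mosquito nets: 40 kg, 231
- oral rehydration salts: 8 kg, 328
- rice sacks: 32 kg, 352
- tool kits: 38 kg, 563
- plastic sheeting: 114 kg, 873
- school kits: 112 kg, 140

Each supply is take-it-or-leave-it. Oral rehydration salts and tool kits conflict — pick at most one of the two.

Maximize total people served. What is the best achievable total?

2264

Jerry cans + cooking oil + oral rehydration salts + rice sacks uses 171 of the 187 kg and totals 2264.
No other feasible combination exceeds 2264.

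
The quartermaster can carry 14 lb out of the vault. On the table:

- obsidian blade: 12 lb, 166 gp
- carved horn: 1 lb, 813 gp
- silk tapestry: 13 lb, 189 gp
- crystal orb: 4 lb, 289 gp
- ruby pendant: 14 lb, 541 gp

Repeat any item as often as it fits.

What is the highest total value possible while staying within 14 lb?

Best packing: 14×carved horn — 14 lb, 11382 total.
No other feasible combination exceeds 11382.

11382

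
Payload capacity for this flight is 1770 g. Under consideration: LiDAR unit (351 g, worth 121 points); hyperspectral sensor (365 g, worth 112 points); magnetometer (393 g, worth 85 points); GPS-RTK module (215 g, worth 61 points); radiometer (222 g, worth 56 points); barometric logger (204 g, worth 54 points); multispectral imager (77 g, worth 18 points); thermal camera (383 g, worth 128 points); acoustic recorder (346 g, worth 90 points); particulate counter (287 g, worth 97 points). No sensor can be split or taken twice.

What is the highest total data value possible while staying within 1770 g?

548

Ranking by ratio (data value/g): LiDAR unit 0.34, particulate counter 0.34, thermal camera 0.33, hyperspectral sensor 0.31.
Taking the top-ratio sensors first gives LiDAR unit + hyperspectral sensor + GPS-RTK module + multispectral imager + thermal camera + particulate counter for 537 (1678 g).
Replace GPS-RTK module and multispectral imager with acoustic recorder: the trade gains 11 net, giving 548 at 1732 g.
The closest alternative, LiDAR unit + hyperspectral sensor + GPS-RTK module + multispectral imager + thermal camera + particulate counter, reaches only 537.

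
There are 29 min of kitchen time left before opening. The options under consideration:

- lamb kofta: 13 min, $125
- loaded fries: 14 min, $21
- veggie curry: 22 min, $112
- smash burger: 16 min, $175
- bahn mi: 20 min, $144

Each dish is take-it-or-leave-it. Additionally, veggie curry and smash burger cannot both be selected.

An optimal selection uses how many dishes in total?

Optimal total is 300.
One optimal bundle: lamb kofta + smash burger (29 min).
Every optimal selection uses 2 dishes.

2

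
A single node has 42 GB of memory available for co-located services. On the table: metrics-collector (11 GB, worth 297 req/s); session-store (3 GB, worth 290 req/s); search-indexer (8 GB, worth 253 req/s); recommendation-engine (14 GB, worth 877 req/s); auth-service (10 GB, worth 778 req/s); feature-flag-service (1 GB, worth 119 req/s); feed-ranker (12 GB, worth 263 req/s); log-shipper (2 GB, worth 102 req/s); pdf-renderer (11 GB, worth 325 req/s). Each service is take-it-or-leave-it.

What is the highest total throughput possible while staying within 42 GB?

2491

Filling by ratio: session-store + search-indexer + recommendation-engine + auth-service + feature-flag-service + log-shipper for 2419, with 4 GB left unused.
The 8 GB tied up in search-indexer is better spent on pdf-renderer — total rises to 2491 (41 GB).
The closest alternative, metrics-collector + session-store + recommendation-engine + auth-service + feature-flag-service + log-shipper, reaches only 2463.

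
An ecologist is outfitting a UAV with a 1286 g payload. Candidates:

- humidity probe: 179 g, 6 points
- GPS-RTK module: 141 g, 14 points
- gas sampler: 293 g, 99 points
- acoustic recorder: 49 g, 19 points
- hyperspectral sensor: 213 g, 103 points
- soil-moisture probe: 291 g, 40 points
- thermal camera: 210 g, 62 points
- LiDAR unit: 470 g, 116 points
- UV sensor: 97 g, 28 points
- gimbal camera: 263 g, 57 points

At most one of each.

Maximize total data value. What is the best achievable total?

408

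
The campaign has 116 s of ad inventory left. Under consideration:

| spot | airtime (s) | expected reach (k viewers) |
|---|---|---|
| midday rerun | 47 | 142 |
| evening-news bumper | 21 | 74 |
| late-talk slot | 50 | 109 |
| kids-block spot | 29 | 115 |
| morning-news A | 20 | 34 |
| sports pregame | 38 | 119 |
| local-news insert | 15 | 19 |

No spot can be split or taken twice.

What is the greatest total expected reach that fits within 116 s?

By expected reach per s: kids-block spot 3.97, evening-news bumper 3.52, sports pregame 3.13, midday rerun 3.02 lead.
The ratio heuristic lands on evening-news bumper + kids-block spot + morning-news A + sports pregame (342) but leaves 8 s idle.
Dropping evening-news bumper and morning-news A frees 41 s; slotting in midday rerun (47 s) lifts the total to 376 at 114 s.
An exhaustive check of the 128 subsets confirms 376.

376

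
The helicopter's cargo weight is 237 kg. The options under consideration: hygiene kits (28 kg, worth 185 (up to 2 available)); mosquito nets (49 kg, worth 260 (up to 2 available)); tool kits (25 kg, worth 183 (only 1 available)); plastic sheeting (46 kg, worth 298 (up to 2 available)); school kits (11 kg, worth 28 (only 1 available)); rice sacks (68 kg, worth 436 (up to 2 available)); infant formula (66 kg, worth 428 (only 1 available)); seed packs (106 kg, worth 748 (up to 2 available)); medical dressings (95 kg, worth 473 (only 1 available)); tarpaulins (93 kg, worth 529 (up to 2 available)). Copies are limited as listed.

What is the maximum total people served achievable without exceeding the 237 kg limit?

Density check — tool kits 7.32, seed packs 7.06, hygiene kits 6.61, infant formula 6.48 are the best per kg.
Best packing: tool kits + 2×seed packs — 237 kg, 1679 total.
That's the maximum — no swap from here does better than 1679.

1679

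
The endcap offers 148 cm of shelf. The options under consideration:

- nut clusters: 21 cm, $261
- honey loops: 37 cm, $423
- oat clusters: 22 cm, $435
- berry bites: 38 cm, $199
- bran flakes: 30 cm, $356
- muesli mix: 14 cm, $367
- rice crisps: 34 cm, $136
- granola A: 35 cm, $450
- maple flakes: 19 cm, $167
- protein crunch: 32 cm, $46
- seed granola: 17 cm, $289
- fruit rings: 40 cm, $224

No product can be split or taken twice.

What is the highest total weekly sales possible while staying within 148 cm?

2225

Greedy by ratio would take nut clusters + oat clusters + bran flakes + muesli mix + granola A + seed granola: 139 cm used, total 2158.
Dropping bran flakes frees 30 cm; slotting in honey loops (37 cm) lifts the total to 2225 at 146 cm.
Nothing else within 148 cm beats 2225.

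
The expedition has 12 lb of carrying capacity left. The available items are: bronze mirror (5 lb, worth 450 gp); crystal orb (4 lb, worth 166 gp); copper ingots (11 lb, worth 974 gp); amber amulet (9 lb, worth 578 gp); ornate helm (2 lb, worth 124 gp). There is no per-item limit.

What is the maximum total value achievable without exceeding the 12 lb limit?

2×bronze mirror + ornate helm uses 12 of the 12 lb and totals 1024.
Every other selection either busts 12 lb or fails to beat 1024.

1024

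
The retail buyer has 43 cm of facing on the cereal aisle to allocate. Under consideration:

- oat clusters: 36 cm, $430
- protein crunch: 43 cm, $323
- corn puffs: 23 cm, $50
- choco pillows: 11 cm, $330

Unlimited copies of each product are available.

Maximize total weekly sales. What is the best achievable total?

990

Ranking by ratio (weekly sales/cm): choco pillows 30.00, oat clusters 11.94, protein crunch 7.51.
Best packing: 3×choco pillows — 33 cm, 990 total.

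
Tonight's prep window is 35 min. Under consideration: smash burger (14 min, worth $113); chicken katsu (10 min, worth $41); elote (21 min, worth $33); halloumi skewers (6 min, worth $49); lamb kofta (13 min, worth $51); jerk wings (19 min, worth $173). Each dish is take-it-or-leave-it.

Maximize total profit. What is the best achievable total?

286

Density check — jerk wings 9.11, halloumi skewers 8.17, smash burger 8.07, chicken katsu 4.10 are the best per min.
Greedy by ratio would take chicken katsu + halloumi skewers + jerk wings: 35 min used, total 263.
Replace chicken katsu and halloumi skewers with smash burger: the trade gains 23 net, giving 286 at 33 min.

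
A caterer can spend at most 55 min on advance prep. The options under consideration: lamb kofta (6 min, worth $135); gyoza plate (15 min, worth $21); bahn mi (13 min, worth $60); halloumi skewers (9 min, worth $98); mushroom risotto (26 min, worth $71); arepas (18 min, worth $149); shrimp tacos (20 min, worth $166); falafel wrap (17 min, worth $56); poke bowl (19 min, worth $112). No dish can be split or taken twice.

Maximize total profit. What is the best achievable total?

548

Lamb kofta + halloumi skewers + arepas + shrimp tacos uses 53 of the 55 min and totals 548.
The closest alternative, lamb kofta + halloumi skewers + shrimp tacos + poke bowl, reaches only 511.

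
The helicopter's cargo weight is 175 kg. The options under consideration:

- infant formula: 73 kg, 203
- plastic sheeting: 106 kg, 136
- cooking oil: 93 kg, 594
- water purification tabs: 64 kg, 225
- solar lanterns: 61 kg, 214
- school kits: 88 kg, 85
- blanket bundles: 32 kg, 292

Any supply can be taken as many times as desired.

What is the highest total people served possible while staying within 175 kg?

1460

Taking 5×blanket bundles: 160 kg used, 1460 in people served.
Nothing else within 175 kg beats 1460.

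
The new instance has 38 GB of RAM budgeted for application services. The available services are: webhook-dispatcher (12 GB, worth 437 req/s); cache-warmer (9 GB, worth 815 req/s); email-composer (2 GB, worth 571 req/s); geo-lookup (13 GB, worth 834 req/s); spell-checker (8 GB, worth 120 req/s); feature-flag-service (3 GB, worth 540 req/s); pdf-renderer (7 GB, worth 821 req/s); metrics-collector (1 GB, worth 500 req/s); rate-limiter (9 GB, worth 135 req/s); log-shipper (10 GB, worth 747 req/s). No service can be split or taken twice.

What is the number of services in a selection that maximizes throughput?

6

Optimal total is 4081.
One optimal bundle: cache-warmer + email-composer + geo-lookup + feature-flag-service + pdf-renderer + metrics-collector (35 GB).
All optima have 6 services.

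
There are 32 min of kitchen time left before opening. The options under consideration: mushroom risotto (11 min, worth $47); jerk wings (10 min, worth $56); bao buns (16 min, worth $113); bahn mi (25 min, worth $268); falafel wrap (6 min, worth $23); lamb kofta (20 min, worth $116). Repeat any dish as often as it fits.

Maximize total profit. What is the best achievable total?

Taking bahn mi + falafel wrap: 31 min used, 291 in profit.

291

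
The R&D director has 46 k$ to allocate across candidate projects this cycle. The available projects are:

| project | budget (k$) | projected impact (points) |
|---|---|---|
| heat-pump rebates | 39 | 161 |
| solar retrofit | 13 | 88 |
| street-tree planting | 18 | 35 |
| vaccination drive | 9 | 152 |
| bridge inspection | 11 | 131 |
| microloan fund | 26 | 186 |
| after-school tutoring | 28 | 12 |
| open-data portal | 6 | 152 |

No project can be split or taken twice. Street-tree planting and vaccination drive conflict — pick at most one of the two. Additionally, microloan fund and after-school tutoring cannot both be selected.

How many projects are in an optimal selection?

The maximum projected impact within 46 k$ is 523.
For example solar retrofit + vaccination drive + bridge inspection + open-data portal achieves it, using 39 k$.
Every optimal selection uses 4 projects.

4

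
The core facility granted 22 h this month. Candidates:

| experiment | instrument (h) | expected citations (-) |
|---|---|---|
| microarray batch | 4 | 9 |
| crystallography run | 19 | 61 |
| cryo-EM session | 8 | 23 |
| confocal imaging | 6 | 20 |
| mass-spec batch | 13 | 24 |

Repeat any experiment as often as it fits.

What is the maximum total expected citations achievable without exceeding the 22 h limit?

69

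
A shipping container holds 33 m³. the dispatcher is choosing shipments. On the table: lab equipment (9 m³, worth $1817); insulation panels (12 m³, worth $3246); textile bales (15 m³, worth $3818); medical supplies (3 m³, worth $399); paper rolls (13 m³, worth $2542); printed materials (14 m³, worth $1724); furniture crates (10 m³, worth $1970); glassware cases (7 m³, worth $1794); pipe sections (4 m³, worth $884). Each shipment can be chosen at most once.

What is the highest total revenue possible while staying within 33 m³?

7948

Ranking by ratio (revenue/m³): insulation panels 270.50, glassware cases 256.29, textile bales 254.53, pipe sections 221.00.
The ratio heuristic lands on lab equipment + insulation panels + glassware cases + pipe sections (7741) but leaves 1 m³ idle.
The 16 m³ tied up in lab equipment and glassware cases is better spent on textile bales — total rises to 7948 (31 m³).
That's the maximum — no swap from here does better than 7948.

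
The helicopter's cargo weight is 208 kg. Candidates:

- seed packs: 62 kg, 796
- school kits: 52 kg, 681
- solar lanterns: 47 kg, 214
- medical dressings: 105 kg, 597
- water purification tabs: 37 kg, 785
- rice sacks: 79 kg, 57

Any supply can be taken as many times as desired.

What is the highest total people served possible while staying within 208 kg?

Ranking by ratio (people served/kg): water purification tabs 21.22, school kits 13.10, seed packs 12.84, medical dressings 5.69.
Taking 5×water purification tabs: 185 kg used, 3925 in people served.
The spare 23 kg is too small for any remaining supply, and no exchange beats 3925.

3925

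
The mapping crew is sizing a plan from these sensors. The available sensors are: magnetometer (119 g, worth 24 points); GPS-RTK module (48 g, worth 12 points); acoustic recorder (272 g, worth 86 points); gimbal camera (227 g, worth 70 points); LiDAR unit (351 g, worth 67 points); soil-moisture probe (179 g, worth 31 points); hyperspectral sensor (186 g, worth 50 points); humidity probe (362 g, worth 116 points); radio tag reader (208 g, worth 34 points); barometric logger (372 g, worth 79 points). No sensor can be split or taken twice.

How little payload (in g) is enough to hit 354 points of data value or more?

Need the lightest bundle worth ≥ 354.
Taking magnetometer + GPS-RTK module + acoustic recorder + gimbal camera + hyperspectral sensor + humidity probe gives 358 (≥ 354) for 1214 g.
Below 1214 g the best achievable stays under 354.

1214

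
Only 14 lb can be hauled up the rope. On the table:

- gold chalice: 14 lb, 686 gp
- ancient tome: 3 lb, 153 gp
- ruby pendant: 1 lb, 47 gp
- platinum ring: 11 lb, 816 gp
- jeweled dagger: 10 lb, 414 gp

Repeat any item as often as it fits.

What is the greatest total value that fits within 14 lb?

969

By value per lb: platinum ring 74.18, ancient tome 51.00, gold chalice 49.00 lead.
The ratio ordering already packs tightly: ancient tome + platinum ring, 14 lb, 969.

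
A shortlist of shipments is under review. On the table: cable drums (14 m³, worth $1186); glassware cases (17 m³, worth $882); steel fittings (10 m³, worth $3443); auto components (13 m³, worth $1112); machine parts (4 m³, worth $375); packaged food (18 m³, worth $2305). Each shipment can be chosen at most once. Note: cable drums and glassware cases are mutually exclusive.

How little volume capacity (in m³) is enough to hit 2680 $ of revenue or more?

10

Need the lightest bundle worth ≥ 2680.
steel fittings: 3443 revenue at 10 m³.
No combination under 10 m³ hits 2680.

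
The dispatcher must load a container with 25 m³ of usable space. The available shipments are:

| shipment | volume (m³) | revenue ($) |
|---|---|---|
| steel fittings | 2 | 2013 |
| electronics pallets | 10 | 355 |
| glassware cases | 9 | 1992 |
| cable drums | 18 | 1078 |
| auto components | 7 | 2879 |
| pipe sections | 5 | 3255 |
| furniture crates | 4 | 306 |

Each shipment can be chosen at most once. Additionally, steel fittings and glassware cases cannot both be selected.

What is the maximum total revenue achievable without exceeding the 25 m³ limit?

Ranking by ratio (revenue/m³): steel fittings 1006.50, pipe sections 651.00, auto components 411.29, glassware cases 221.33.
Best packing: steel fittings + electronics pallets + auto components + pipe sections — 24 m³, 8502 total.
Runner-up steel fittings + auto components + pipe sections + furniture crates tops out at 8453.

8502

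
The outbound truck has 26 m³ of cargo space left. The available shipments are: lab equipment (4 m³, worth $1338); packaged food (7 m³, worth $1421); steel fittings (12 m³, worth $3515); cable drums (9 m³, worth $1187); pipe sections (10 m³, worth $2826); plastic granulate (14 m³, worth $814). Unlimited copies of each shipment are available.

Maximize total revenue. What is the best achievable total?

8178

Filling by ratio: 6×lab equipment for 8028, with 2 m³ left unused.
Dropping 2×lab equipment frees 8 m³; slotting in pipe sections (10 m³) lifts the total to 8178 at 26 m³.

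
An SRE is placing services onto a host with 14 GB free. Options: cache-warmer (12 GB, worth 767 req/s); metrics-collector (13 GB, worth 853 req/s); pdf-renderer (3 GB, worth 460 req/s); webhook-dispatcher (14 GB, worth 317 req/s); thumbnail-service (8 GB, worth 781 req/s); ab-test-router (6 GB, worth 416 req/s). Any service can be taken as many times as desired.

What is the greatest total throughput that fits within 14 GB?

1840

By throughput per GB: pdf-renderer 153.33, thumbnail-service 97.62, ab-test-router 69.33 lead.
Best packing: 4×pdf-renderer — 12 GB, 1840 total.
No other feasible combination exceeds 1840.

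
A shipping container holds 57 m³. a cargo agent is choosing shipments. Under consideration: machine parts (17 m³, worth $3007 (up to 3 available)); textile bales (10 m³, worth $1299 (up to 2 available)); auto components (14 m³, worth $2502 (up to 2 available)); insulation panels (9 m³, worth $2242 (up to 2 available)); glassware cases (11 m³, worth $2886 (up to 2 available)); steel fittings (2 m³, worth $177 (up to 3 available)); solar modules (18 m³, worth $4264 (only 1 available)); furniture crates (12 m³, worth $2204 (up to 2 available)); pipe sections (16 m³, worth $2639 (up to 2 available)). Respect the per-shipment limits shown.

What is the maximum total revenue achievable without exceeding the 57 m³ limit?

Taking the top-ratio shipments first gives 2×insulation panels + 2×glassware cases + 2×steel fittings + furniture crates for 12814 (56 m³).
The 16 m³ tied up in 2×steel fittings and furniture crates is better spent on machine parts — total rises to 13263 (57 m³).
Nothing else within 57 m³ beats 13263.

13263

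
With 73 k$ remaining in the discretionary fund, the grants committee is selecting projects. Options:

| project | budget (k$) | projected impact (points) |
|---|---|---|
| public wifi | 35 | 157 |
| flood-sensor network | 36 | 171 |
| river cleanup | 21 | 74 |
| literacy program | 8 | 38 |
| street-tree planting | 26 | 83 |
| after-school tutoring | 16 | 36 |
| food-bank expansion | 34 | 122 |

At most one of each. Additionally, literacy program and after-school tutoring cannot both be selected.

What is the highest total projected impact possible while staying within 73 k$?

328

Greedy by ratio would take flood-sensor network + river cleanup + literacy program: 65 k$ used, total 283.
The 29 k$ tied up in river cleanup and literacy program is better spent on public wifi — total rises to 328 (71 k$).
Next best is flood-sensor network + food-bank expansion at 293 (70 k$) — short by 35.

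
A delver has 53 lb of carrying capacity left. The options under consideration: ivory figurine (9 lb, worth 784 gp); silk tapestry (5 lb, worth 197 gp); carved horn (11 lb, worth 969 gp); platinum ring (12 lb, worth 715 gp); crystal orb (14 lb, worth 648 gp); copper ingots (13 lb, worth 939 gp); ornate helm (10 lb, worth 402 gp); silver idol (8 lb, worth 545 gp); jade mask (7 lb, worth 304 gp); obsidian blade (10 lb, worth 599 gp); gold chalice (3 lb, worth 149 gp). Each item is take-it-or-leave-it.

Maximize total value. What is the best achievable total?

Ranking by ratio (value/lb): carved horn 88.09, ivory figurine 87.11, copper ingots 72.23.
A density-first pass picks ivory figurine + carved horn + copper ingots + silver idol + obsidian blade — 3836 at 51 lb.
Dropping obsidian blade frees 10 lb; slotting in platinum ring (12 lb) lifts the total to 3952 at 53 lb.
No other feasible combination exceeds 3952.

3952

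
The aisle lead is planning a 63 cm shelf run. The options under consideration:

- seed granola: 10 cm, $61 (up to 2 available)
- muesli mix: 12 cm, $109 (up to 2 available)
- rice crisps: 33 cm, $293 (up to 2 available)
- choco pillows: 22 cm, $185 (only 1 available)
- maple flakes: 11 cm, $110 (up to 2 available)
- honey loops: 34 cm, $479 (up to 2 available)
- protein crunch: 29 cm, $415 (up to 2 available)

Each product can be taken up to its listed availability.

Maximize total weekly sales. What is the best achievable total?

Density check — protein crunch 14.31, honey loops 14.09, maple flakes 10.00 are the best per cm.
Greedy by ratio would take 2×protein crunch: 58 cm used, total 830.
The 29 cm tied up in protein crunch is better spent on honey loops — total rises to 894 (63 cm).

894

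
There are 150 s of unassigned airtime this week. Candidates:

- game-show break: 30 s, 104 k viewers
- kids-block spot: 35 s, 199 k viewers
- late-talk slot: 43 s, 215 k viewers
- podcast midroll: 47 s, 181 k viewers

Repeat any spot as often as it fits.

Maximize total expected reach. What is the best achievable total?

The ratio heuristic lands on 4×kids-block spot (796) but leaves 10 s idle.
Dropping kids-block spot frees 35 s; slotting in late-talk slot (43 s) lifts the total to 812 at 148 s.

812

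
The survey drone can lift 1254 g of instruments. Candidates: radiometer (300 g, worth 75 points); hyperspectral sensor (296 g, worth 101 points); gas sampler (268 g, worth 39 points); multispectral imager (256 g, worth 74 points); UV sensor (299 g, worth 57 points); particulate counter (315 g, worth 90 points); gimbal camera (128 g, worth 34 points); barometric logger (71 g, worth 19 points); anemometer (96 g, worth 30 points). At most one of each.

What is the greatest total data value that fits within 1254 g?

359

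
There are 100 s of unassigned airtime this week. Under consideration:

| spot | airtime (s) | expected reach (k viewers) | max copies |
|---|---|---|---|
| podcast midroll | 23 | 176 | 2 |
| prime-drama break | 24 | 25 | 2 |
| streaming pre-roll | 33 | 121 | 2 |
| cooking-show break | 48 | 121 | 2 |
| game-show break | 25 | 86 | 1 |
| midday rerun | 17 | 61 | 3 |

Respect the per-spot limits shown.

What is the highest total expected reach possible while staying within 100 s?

535

Taking the top-ratio spots first gives 2×podcast midroll + streaming pre-roll + midday rerun for 534 (96 s).
The 33 s tied up in streaming pre-roll is better spent on 2×midday rerun — total rises to 535 (97 s).
Every other selection either busts 100 s or exceeds an availability limit or fails to beat 535.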